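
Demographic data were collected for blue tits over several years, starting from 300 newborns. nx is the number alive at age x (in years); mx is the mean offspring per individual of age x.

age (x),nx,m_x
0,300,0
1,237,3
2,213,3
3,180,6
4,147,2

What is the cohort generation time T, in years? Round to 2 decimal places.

2.35

lx = nx/n0 = nx/300: 1, 0.79, 0.71, 0.6, 0.49
lx·mx: 0, 2.37, 2.13, 3.6, 0.98 → R0 = 9.08
x·lx·mx: 0, 2.37, 4.26, 10.8, 3.92 → Σ = 21.35
T = 21.35 / 9.08 = 2.351322… → 2.35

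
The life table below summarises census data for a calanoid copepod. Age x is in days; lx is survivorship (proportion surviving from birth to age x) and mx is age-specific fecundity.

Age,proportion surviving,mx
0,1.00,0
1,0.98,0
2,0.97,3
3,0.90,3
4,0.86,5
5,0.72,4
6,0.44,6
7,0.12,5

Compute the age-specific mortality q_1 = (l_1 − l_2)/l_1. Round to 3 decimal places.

q_1 = (l_1 − l_2) / l_1 = (0.98 − 0.97) / 0.98
     = 0.01 / 0.98 = 0.010204… → 0.010

0.010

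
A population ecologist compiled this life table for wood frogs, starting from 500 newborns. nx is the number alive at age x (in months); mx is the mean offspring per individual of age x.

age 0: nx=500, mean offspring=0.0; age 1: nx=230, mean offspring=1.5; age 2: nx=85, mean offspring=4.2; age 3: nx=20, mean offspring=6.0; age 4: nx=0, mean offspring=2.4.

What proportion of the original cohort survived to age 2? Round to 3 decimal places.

l_2 = n_2/n_0 = 85/500 = 0.17 → 0.170

0.170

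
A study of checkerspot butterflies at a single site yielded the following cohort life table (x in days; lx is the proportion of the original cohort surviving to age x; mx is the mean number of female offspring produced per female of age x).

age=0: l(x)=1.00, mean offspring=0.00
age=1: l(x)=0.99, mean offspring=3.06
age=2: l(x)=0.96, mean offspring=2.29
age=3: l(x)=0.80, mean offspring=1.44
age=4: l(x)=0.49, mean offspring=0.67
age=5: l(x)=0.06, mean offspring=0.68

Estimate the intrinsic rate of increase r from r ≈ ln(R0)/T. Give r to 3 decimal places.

R0 = Σ lx·mx = 0 + 3.0294 + 2.1984 + 1.152 + 0.3283 + 0.0408 = 6.7489
Σ x·lx·mx = 12.3994; T = 12.3994/6.7489 = 1.83725…
r ≈ ln(R0)/T = ln(6.7489)/1.83725… = 1.03926… → 1.039

1.039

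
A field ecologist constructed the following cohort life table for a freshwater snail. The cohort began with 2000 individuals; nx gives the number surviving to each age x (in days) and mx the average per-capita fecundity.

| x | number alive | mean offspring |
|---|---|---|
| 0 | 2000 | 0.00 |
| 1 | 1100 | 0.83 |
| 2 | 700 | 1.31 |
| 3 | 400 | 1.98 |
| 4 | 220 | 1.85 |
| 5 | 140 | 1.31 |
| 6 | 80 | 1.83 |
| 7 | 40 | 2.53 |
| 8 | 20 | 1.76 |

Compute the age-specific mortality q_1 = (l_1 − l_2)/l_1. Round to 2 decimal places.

0.36

lx = nx/n0 = nx/2000: 1, 0.55, 0.35, 0.2, 0.11, 0.07, 0.04, 0.02, 0.01
q_1 = (l_1 − l_2) / l_1 = (0.55 − 0.35) / 0.55
     = 0.2 / 0.55 = 0.363636… → 0.36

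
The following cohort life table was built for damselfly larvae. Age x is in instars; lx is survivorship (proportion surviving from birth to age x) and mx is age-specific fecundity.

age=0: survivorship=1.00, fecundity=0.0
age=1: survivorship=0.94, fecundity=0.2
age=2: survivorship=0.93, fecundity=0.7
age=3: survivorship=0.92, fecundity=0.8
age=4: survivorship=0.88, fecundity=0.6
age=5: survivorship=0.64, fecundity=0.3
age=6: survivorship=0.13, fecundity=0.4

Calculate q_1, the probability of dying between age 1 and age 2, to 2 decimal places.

q_1 = (l_1 − l_2) / l_1 = (0.94 − 0.93) / 0.94
     = 0.01 / 0.94 = 0.010638… → 0.01

0.01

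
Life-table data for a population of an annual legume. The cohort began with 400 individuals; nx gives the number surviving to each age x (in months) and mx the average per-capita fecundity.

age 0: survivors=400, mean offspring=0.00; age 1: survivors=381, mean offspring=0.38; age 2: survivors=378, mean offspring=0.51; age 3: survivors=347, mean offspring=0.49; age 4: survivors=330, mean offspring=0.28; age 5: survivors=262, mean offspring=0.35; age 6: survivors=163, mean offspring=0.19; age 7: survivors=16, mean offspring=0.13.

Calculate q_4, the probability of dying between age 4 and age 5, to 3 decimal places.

0.206

lx = nx/n0 = nx/400: 1, 0.9525, 0.945, 0.8675, 0.825, 0.655, 0.4075, 0.04
q_4 = (l_4 − l_5) / l_4 = (0.825 − 0.655) / 0.825
     = 0.17 / 0.825 = 0.206061… → 0.206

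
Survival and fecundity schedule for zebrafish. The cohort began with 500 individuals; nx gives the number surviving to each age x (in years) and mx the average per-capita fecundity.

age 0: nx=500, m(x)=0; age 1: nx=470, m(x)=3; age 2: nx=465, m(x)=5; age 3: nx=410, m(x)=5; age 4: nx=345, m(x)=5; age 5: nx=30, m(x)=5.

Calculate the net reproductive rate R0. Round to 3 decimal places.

lx = nx/n0 = nx/500: 1, 0.94, 0.93, 0.82, 0.69, 0.06
lx·mx by age: 0, 2.82, 4.65, 4.1, 3.45, 0.3
R0 = Σ lx·mx = 15.32 → 15.320

15.320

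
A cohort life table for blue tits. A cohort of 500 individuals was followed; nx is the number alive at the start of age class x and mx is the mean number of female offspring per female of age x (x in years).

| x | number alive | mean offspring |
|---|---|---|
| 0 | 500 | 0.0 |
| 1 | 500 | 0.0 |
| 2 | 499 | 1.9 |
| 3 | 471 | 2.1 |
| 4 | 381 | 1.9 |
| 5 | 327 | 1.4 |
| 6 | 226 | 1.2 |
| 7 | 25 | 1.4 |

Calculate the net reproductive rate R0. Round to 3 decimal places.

lx = nx/n0 = nx/500: 1, 1, 0.998, 0.942, 0.762, 0.654, 0.452, 0.05
lx·mx by age: 0, 0, 1.8962, 1.9782, 1.4478, 0.9156, 0.5424, 0.07
R0 = Σ lx·mx = 6.8502 → 6.850

6.850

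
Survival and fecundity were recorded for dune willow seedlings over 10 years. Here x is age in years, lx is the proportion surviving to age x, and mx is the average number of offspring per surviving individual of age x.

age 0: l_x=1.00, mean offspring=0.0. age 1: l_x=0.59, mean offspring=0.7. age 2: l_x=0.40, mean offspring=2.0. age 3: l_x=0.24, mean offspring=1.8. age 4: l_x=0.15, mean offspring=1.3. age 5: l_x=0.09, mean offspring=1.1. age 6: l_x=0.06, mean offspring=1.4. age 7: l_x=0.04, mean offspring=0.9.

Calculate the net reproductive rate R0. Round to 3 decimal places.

2.059

lx·mx by age: 0, 0.413, 0.8, 0.432, 0.195, 0.099, 0.084, 0.036
R0 = Σ lx·mx = 2.059 → 2.059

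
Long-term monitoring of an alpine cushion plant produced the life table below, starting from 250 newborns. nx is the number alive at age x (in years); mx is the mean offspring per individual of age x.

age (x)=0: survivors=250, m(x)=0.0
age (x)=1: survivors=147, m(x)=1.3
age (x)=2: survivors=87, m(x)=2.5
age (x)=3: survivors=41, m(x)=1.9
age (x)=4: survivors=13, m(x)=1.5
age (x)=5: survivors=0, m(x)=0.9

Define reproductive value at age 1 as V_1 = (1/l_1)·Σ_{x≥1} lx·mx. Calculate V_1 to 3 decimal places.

3.442

lx = nx/n0 = nx/250: 1, 0.588, 0.348, 0.164, 0.052, 0
lx·mx for x ≥ 1: 0.7644, 0.87, 0.3116, 0.078, 0 → sum = 2.024
V_1 = 2.024 / l_1 = 2.024 / 0.588 = 3.442177… → 3.442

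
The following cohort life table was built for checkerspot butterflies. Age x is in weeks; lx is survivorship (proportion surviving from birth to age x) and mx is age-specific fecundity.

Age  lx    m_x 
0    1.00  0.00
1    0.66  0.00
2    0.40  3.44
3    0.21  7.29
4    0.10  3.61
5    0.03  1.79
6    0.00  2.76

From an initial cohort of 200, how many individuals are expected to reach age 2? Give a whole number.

80

Expected survivors = N0 · l_2 = 200 × 0.40 = 80 → 80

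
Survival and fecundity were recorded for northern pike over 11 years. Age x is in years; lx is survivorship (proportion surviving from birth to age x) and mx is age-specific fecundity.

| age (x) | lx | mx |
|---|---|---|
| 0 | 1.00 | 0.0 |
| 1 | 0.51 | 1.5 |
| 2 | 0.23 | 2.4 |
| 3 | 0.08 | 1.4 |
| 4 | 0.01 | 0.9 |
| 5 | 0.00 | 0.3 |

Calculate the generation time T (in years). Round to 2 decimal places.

1.56

lx·mx: 0, 0.765, 0.552, 0.112, 0.009, 0 → R0 = 1.438
x·lx·mx: 0, 0.765, 1.104, 0.336, 0.036, 0 → Σ = 2.241
T = 2.241 / 1.438 = 1.558414… → 1.56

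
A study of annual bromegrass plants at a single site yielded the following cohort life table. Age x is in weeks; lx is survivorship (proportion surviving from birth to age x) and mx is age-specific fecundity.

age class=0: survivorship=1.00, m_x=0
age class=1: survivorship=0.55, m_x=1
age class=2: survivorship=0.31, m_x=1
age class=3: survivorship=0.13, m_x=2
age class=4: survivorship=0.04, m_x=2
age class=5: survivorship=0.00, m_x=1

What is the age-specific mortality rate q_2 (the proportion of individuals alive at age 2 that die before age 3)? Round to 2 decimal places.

0.58

q_2 = (l_2 − l_3) / l_2 = (0.31 − 0.13) / 0.31
     = 0.18 / 0.31 = 0.580645… → 0.58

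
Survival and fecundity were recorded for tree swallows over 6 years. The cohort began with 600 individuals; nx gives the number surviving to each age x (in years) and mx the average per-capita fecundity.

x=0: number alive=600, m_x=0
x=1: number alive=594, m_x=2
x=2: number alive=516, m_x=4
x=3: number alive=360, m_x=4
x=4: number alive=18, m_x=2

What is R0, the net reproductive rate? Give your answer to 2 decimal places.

lx = nx/n0 = nx/600: 1, 0.99, 0.86, 0.6, 0.03
lx·mx by age: 0, 1.98, 3.44, 2.4, 0.06
R0 = Σ lx·mx = 7.88 → 7.88

7.88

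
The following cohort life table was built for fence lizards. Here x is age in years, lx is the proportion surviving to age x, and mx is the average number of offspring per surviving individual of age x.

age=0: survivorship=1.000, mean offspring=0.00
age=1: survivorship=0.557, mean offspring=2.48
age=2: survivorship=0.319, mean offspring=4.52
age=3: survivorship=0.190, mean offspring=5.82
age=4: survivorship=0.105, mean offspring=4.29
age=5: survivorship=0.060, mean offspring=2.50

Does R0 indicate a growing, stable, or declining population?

R0 = Σ lx·mx = 0 + 1.38136 + 1.44188 + 1.1058 + 0.45045 + 0.15 = 4.52949
R0 > 1, so the population is growing.

growing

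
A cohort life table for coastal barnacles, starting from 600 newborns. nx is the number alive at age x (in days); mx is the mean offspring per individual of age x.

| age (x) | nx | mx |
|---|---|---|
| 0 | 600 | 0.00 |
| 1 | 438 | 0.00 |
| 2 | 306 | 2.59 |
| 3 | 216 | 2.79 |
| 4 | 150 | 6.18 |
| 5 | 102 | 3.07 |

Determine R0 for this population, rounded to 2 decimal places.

lx = nx/n0 = nx/600: 1, 0.73, 0.51, 0.36, 0.25, 0.17
lx·mx by age: 0, 0, 1.3209, 1.0044, 1.545, 0.5219
R0 = Σ lx·mx = 4.3922 → 4.39

4.39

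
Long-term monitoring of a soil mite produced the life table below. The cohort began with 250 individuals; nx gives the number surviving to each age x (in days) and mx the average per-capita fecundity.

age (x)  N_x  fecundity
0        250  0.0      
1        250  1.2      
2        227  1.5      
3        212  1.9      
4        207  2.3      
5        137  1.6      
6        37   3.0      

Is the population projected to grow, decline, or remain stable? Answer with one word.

lx = nx/n0 = nx/250: 1, 1, 0.908, 0.848, 0.828, 0.548, 0.148
R0 = Σ lx·mx = 0 + 1.2 + 1.362 + 1.6112 + 1.9044 + 0.8768 + 0.444 = 7.3984
R0 > 1, so the population is growing.

growing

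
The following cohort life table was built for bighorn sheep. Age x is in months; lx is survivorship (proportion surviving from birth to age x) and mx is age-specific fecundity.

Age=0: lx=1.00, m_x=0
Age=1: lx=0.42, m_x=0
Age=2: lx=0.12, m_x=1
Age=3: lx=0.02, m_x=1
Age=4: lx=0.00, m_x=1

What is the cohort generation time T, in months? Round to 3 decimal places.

2.143

lx·mx: 0, 0, 0.12, 0.02, 0 → R0 = 0.14
x·lx·mx: 0, 0, 0.24, 0.06, 0 → Σ = 0.3
T = 0.3 / 0.14 = 2.142857… → 2.143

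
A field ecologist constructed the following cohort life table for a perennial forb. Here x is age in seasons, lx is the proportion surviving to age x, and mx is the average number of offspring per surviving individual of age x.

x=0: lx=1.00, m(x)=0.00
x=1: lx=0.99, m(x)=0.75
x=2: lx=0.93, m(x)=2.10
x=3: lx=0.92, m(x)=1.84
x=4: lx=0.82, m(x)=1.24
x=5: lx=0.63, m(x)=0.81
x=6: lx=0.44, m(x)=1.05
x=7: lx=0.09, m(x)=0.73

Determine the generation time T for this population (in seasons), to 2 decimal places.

lx·mx: 0, 0.7425, 1.953, 1.6928, 1.0168, 0.5103, 0.462, 0.0657 → R0 = 6.4431
x·lx·mx: 0, 0.7425, 3.906, 5.0784, 4.0672, 2.5515, 2.772, 0.4599 → Σ = 19.5775
T = 19.5775 / 6.4431 = 3.038522… → 3.04

3.04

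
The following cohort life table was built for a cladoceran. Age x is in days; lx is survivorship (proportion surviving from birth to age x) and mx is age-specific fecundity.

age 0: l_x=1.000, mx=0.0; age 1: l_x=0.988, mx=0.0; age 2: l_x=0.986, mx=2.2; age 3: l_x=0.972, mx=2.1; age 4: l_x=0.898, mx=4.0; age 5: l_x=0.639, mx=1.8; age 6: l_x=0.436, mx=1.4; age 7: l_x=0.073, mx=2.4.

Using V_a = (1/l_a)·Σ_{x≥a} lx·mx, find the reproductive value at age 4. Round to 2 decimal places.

6.16

lx·mx for x ≥ 4: 3.592, 1.1502, 0.6104, 0.1752 → sum = 5.5278
V_4 = 5.5278 / l_4 = 5.5278 / 0.898 = 6.155679… → 6.16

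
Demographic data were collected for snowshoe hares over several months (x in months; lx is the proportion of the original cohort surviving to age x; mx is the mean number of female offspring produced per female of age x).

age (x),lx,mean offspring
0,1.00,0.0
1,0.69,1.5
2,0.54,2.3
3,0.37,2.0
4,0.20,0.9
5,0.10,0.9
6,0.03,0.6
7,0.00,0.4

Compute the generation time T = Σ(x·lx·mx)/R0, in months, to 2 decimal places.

lx·mx: 0, 1.035, 1.242, 0.74, 0.18, 0.09, 0.018, 0 → R0 = 3.305
x·lx·mx: 0, 1.035, 2.484, 2.22, 0.72, 0.45, 0.108, 0 → Σ = 7.017
T = 7.017 / 3.305 = 2.123147… → 2.12

2.12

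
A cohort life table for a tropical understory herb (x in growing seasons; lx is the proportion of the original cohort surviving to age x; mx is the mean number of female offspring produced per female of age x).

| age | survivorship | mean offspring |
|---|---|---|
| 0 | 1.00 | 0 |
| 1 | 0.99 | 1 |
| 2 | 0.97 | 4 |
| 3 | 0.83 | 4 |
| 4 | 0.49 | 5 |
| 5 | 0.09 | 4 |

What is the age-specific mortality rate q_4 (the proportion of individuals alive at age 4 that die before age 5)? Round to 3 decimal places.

q_4 = (l_4 − l_5) / l_4 = (0.49 − 0.09) / 0.49
     = 0.4 / 0.49 = 0.816327… → 0.816

0.816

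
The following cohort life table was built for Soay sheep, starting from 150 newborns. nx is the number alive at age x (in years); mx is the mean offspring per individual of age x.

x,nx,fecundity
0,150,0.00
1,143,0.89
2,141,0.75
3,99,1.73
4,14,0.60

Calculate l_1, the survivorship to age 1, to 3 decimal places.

l_1 = n_1/n_0 = 143/150 = 0.953333… → 0.953

0.953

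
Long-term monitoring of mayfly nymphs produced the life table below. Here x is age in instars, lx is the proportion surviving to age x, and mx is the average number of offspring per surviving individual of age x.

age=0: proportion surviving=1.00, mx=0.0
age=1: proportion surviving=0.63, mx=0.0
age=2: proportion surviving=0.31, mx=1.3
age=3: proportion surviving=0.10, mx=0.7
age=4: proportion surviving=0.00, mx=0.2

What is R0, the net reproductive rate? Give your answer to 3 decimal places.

lx·mx by age: 0, 0, 0.403, 0.07, 0
R0 = Σ lx·mx = 0.473 → 0.473

0.473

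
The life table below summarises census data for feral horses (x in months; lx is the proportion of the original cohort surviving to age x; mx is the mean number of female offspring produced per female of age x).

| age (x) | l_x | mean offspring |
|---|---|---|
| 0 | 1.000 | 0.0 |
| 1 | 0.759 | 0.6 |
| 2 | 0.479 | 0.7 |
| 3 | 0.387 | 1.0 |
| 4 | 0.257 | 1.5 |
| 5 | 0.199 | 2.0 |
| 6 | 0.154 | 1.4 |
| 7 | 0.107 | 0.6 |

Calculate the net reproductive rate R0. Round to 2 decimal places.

lx·mx by age: 0, 0.4554, 0.3353, 0.387, 0.3855, 0.398, 0.2156, 0.0642
R0 = Σ lx·mx = 2.241 → 2.24

2.24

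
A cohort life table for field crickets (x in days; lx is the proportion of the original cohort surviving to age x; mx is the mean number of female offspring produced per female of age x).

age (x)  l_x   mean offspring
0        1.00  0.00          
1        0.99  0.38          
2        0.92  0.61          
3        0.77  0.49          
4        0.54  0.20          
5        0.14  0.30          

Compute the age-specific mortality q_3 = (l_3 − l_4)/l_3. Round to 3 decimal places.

0.299

q_3 = (l_3 − l_4) / l_3 = (0.77 − 0.54) / 0.77
     = 0.23 / 0.77 = 0.298701… → 0.299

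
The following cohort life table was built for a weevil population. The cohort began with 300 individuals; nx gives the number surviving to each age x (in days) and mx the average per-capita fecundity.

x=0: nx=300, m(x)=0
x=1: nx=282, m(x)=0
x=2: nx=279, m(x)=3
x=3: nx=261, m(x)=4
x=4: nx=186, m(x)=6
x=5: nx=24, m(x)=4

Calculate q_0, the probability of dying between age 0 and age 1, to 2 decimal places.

lx = nx/n0 = nx/300: 1, 0.94, 0.93, 0.87, 0.62, 0.08
q_0 = (l_0 − l_1) / l_0 = (1 − 0.94) / 1
     = 0.06 / 1 = 0.06 → 0.06

0.06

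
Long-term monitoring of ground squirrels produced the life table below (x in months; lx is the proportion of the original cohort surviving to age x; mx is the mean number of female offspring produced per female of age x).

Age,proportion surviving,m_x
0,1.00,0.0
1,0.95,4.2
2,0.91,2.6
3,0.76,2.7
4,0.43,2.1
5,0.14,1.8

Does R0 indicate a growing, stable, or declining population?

growing

R0 = Σ lx·mx = 0 + 3.99 + 2.366 + 2.052 + 0.903 + 0.252 = 9.563
R0 > 1, so the population is growing.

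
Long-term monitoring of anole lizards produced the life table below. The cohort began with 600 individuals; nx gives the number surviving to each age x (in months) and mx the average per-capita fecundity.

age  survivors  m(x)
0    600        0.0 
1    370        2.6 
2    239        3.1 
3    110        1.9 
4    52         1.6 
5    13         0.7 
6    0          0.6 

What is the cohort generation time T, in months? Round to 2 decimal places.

lx = nx/n0 = nx/600: 1, 0.61667…, 0.39833…, 0.18333…, 0.08667…, 0.02167…, 0
lx·mx: 0, 1.603333…, 1.234833…, 0.348333…, 0.138667…, 0.015167…, 0 → R0 = 3.340333…
x·lx·mx: 0, 1.603333…, 2.469667…, 1.045…, 0.554667…, 0.075833…, 0 → Σ = 5.7485…
T = 5.7485… / 3.340333… = 1.720936… → 1.72

1.72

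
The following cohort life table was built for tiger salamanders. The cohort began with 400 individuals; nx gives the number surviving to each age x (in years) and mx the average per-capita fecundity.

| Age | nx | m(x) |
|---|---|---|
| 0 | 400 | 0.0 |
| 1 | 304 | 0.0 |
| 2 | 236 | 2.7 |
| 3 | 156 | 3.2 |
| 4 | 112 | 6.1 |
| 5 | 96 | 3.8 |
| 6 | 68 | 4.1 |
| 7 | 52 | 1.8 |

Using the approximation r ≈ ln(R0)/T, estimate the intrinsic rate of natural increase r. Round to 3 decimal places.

lx = nx/n0 = nx/400: 1, 0.76, 0.59, 0.39, 0.28, 0.24, 0.17, 0.13
R0 = Σ lx·mx = 0 + 0 + 1.593 + 1.248 + 1.708 + 0.912 + 0.697 + 0.234 = 6.392
Σ x·lx·mx = 24.142; T = 24.142/6.392 = 3.77691…
r ≈ ln(R0)/T = ln(6.392)/3.77691… = 0.49115… → 0.491

0.491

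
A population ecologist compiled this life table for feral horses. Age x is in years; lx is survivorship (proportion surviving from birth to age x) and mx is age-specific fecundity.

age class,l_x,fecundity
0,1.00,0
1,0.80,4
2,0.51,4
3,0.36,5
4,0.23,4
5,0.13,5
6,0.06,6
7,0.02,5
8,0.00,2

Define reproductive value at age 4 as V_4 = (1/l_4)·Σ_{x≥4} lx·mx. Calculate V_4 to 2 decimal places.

8.83

lx·mx for x ≥ 4: 0.92, 0.65, 0.36, 0.1, 0 → sum = 2.03
V_4 = 2.03 / l_4 = 2.03 / 0.23 = 8.826087… → 8.83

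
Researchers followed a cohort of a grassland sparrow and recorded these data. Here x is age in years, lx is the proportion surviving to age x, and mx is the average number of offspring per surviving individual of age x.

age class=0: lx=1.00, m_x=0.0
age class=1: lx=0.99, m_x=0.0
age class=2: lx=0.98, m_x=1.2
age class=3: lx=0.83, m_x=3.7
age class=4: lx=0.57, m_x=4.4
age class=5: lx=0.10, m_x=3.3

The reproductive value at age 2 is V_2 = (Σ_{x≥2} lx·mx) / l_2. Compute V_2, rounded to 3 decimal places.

7.230

lx·mx for x ≥ 2: 1.176, 3.071, 2.508, 0.33 → sum = 7.085
V_2 = 7.085 / l_2 = 7.085 / 0.98 = 7.229592… → 7.230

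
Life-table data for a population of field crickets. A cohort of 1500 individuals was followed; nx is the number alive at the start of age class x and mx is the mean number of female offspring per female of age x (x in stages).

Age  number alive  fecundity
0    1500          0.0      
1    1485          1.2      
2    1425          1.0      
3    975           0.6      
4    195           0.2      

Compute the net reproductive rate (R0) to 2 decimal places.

2.55

lx = nx/n0 = nx/1500: 1, 0.99, 0.95, 0.65, 0.13
lx·mx by age: 0, 1.188, 0.95, 0.39, 0.026
R0 = Σ lx·mx = 2.554 → 2.55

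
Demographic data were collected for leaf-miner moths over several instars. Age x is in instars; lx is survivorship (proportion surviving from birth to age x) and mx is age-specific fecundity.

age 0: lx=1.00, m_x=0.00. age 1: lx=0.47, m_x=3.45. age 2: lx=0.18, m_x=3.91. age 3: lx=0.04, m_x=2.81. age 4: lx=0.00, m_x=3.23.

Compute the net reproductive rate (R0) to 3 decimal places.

2.438

lx·mx by age: 0, 1.6215, 0.7038, 0.1124, 0
R0 = Σ lx·mx = 2.4377 → 2.438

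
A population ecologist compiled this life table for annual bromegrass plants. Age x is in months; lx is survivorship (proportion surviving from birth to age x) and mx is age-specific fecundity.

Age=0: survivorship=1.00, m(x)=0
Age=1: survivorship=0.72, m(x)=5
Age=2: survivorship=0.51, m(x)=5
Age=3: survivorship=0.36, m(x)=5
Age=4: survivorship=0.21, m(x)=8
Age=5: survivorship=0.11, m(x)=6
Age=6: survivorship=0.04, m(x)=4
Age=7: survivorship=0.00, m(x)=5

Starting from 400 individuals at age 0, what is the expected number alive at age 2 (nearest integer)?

204

Expected survivors = N0 · l_2 = 400 × 0.51 = 204 → 204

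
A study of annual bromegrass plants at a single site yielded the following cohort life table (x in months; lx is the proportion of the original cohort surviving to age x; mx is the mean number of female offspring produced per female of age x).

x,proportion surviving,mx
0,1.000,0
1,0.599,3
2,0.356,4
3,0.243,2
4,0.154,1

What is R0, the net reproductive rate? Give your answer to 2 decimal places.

lx·mx by age: 0, 1.797, 1.424, 0.486, 0.154
R0 = Σ lx·mx = 3.861 → 3.86

3.86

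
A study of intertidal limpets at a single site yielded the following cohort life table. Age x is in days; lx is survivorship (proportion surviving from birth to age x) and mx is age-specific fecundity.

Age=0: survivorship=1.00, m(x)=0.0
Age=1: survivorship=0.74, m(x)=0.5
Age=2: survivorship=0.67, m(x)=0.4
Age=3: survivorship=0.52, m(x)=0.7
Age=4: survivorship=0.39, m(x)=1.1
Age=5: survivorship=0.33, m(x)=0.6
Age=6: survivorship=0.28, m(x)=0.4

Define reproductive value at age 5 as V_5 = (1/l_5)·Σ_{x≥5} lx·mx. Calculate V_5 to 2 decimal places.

lx·mx for x ≥ 5: 0.198, 0.112 → sum = 0.31
V_5 = 0.31 / l_5 = 0.31 / 0.33 = 0.939394… → 0.94

0.94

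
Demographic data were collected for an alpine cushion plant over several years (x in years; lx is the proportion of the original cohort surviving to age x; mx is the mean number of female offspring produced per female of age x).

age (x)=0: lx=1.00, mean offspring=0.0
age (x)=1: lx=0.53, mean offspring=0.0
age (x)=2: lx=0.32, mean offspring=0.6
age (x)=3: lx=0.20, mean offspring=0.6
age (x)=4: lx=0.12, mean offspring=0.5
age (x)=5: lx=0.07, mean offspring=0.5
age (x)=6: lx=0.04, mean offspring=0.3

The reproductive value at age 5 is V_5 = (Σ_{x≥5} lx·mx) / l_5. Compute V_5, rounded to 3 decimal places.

lx·mx for x ≥ 5: 0.035, 0.012 → sum = 0.047
V_5 = 0.047 / l_5 = 0.047 / 0.07 = 0.671429… → 0.671

0.671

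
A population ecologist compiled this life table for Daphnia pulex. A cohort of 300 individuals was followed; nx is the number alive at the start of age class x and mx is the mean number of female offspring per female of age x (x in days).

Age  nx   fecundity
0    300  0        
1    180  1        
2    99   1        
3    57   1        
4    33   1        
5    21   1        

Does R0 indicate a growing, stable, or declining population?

lx = nx/n0 = nx/300: 1, 0.6, 0.33, 0.19, 0.11, 0.07
R0 = Σ lx·mx = 0 + 0.6 + 0.33 + 0.19 + 0.11 + 0.07 = 1.3
R0 > 1, so the population is growing.

growing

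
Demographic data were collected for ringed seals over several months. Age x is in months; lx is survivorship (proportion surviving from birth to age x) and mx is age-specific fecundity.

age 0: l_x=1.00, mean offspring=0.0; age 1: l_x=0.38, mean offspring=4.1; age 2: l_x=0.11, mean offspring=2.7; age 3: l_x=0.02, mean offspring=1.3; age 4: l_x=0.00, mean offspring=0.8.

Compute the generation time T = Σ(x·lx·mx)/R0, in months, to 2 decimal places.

1.19

lx·mx: 0, 1.558, 0.297, 0.026, 0 → R0 = 1.881
x·lx·mx: 0, 1.558, 0.594, 0.078, 0 → Σ = 2.23
T = 2.23 / 1.881 = 1.18554… → 1.19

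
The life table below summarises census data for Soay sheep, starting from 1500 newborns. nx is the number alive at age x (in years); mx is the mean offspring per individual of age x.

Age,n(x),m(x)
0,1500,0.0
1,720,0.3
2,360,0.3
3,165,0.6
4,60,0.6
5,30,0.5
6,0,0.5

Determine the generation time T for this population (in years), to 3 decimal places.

lx = nx/n0 = nx/1500: 1, 0.48, 0.24, 0.11, 0.04, 0.02, 0
lx·mx: 0, 0.144, 0.072, 0.066, 0.024, 0.01, 0 → R0 = 0.316
x·lx·mx: 0, 0.144, 0.144, 0.198, 0.096, 0.05, 0 → Σ = 0.632
T = 0.632 / 0.316 = 2 → 2.000

2.000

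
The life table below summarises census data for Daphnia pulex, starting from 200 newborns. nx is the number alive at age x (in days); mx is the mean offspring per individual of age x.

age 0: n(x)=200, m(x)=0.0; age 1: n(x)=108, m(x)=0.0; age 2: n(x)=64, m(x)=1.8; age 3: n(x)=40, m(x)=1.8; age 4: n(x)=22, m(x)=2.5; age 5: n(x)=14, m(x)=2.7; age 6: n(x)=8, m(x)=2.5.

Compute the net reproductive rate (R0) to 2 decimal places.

1.50

lx = nx/n0 = nx/200: 1, 0.54, 0.32, 0.2, 0.11, 0.07, 0.04
lx·mx by age: 0, 0, 0.576, 0.36, 0.275, 0.189, 0.1
R0 = Σ lx·mx = 1.5 → 1.50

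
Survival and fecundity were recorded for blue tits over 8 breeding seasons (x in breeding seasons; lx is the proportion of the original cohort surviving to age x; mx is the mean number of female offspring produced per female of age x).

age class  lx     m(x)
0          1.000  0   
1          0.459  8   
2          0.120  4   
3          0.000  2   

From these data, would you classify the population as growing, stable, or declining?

growing

R0 = Σ lx·mx = 0 + 3.672 + 0.48 + 0 = 4.152
R0 > 1, so the population is growing.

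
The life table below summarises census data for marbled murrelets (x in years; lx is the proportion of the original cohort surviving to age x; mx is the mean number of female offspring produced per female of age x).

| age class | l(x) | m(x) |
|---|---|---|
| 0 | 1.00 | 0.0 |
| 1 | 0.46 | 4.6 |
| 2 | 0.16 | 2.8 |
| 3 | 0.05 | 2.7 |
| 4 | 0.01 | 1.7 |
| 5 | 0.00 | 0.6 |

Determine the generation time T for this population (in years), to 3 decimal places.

lx·mx: 0, 2.116, 0.448, 0.135, 0.017, 0 → R0 = 2.716
x·lx·mx: 0, 2.116, 0.896, 0.405, 0.068, 0 → Σ = 3.485
T = 3.485 / 2.716 = 1.283137… → 1.283

1.283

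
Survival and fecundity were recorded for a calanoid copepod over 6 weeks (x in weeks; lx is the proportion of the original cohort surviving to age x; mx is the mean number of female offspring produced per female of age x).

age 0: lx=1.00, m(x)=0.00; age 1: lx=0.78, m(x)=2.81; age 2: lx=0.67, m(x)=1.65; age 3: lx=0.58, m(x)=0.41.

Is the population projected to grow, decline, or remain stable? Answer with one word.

growing

R0 = Σ lx·mx = 0 + 2.1918 + 1.1055 + 0.2378 = 3.5351
R0 > 1, so the population is growing.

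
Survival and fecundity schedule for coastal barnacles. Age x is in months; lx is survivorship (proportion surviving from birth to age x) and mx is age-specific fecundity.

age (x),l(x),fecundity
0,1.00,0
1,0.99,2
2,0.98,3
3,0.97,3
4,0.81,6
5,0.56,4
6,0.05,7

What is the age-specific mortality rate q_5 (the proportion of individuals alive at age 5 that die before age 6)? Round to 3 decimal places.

0.911

q_5 = (l_5 − l_6) / l_5 = (0.56 − 0.05) / 0.56
     = 0.51 / 0.56 = 0.910714… → 0.911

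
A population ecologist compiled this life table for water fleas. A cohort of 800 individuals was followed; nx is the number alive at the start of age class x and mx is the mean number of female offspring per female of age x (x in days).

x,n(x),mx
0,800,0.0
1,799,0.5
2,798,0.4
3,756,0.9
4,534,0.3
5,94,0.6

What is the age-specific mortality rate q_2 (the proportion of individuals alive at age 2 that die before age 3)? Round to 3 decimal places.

lx = nx/n0 = nx/800: 1, 0.99875, 0.9975, 0.945, 0.6675, 0.1175
q_2 = (l_2 − l_3) / l_2 = (0.9975 − 0.945) / 0.9975
     = 0.0525 / 0.9975 = 0.052632… → 0.053

0.053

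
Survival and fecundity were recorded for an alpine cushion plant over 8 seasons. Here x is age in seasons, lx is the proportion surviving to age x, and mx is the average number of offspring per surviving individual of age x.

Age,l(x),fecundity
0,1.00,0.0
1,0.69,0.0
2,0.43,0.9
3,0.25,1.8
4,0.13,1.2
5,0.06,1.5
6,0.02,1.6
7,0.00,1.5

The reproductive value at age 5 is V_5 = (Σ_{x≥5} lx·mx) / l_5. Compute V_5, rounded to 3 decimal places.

2.033

lx·mx for x ≥ 5: 0.09, 0.032, 0 → sum = 0.122
V_5 = 0.122 / l_5 = 0.122 / 0.06 = 2.033333… → 2.033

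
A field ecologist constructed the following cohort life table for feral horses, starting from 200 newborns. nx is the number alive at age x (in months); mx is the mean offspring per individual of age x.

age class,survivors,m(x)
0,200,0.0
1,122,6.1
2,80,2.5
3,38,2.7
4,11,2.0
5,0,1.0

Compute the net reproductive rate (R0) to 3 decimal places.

lx = nx/n0 = nx/200: 1, 0.61, 0.4, 0.19, 0.055, 0
lx·mx by age: 0, 3.721, 1, 0.513, 0.11, 0
R0 = Σ lx·mx = 5.344 → 5.344

5.344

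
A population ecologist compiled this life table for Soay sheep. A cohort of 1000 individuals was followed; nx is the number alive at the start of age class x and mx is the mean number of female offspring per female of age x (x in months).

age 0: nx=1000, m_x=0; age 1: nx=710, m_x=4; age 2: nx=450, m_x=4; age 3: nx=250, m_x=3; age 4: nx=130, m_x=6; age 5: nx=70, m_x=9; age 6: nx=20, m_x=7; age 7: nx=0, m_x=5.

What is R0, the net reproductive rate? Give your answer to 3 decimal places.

6.940

lx = nx/n0 = nx/1000: 1, 0.71, 0.45, 0.25, 0.13, 0.07, 0.02, 0
lx·mx by age: 0, 2.84, 1.8, 0.75, 0.78, 0.63, 0.14, 0
R0 = Σ lx·mx = 6.94 → 6.940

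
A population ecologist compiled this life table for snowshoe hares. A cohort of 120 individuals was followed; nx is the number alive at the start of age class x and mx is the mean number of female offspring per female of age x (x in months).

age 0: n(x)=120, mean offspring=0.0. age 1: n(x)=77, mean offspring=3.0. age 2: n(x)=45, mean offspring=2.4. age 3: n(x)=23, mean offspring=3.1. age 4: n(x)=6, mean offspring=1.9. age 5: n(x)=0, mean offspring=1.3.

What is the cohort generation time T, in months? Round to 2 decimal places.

1.68

lx = nx/n0 = nx/120: 1, 0.64167…, 0.375, 0.19167…, 0.05, 0
lx·mx: 0, 1.925…, 0.9, 0.594167…, 0.095, 0 → R0 = 3.514167…
x·lx·mx: 0, 1.925…, 1.8, 1.7825…, 0.38, 0 → Σ = 5.8875…
T = 5.8875… / 3.514167… = 1.675362… → 1.68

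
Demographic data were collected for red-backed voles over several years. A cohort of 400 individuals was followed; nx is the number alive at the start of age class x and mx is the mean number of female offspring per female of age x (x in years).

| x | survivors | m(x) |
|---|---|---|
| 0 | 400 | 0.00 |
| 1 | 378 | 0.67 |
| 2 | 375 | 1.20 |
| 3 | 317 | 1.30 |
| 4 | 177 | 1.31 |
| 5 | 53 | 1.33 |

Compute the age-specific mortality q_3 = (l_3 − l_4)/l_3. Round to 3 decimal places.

0.442

lx = nx/n0 = nx/400: 1, 0.945, 0.9375, 0.7925, 0.4425, 0.1325
q_3 = (l_3 − l_4) / l_3 = (0.7925 − 0.4425) / 0.7925
     = 0.35 / 0.7925 = 0.44164… → 0.442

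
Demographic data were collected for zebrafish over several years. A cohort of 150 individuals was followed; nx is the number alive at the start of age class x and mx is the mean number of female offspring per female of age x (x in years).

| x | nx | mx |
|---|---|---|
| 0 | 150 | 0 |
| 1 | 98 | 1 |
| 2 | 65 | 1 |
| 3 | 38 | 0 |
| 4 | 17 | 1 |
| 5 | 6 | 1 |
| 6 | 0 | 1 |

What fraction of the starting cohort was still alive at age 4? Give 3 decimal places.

l_4 = n_4/n_0 = 17/150 = 0.113333… → 0.113

0.113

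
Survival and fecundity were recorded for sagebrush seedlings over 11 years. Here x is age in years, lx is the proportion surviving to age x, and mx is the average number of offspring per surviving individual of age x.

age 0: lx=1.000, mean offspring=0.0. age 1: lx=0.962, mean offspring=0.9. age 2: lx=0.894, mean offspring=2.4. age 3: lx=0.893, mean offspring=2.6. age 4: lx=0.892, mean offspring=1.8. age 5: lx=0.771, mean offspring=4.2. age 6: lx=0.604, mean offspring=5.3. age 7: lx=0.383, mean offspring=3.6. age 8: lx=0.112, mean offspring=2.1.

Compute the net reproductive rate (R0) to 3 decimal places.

14.992

lx·mx by age: 0, 0.8658, 2.1456, 2.3218, 1.6056, 3.2382, 3.2012, 1.3788, 0.2352
R0 = Σ lx·mx = 14.9922 → 14.992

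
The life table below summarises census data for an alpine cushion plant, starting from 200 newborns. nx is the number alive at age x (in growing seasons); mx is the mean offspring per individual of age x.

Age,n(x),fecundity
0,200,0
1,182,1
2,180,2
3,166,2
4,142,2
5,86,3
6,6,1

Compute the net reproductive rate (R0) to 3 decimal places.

7.110

lx = nx/n0 = nx/200: 1, 0.91, 0.9, 0.83, 0.71, 0.43, 0.03
lx·mx by age: 0, 0.91, 1.8, 1.66, 1.42, 1.29, 0.03
R0 = Σ lx·mx = 7.11 → 7.110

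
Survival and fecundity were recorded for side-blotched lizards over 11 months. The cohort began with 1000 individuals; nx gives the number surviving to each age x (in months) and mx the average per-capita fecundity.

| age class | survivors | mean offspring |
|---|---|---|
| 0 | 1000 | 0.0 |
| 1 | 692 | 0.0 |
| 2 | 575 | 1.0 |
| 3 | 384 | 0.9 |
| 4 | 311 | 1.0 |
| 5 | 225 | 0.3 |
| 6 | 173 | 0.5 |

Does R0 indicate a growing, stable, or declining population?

growing

lx = nx/n0 = nx/1000: 1, 0.692, 0.575, 0.384, 0.311, 0.225, 0.173
R0 = Σ lx·mx = 0 + 0 + 0.575 + 0.3456 + 0.311 + 0.0675 + 0.0865 = 1.3856
R0 > 1, so the population is growing.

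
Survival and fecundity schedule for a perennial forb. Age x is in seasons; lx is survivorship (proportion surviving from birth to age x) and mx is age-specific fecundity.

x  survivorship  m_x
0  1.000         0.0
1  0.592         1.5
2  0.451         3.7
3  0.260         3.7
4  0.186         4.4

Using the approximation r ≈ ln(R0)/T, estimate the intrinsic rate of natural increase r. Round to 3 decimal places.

0.613

R0 = Σ lx·mx = 0 + 0.888 + 1.6687 + 0.962 + 0.8184 = 4.3371
Σ x·lx·mx = 10.385; T = 10.385/4.3371 = 2.39446…
r ≈ ln(R0)/T = ln(4.3371)/2.39446… = 0.61275… → 0.613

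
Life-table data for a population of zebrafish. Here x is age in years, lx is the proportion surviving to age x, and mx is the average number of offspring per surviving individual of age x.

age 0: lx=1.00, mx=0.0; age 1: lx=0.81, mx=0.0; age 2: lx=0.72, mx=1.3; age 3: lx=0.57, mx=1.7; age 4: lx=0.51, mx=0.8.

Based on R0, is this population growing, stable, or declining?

growing

R0 = Σ lx·mx = 0 + 0 + 0.936 + 0.969 + 0.408 = 2.313
R0 > 1, so the population is growing.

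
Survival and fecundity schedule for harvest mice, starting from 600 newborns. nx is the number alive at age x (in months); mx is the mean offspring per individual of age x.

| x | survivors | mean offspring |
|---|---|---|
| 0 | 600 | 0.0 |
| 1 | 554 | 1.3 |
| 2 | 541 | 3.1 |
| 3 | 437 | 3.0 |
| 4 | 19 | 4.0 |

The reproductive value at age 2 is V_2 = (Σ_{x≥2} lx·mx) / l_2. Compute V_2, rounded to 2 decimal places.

lx = nx/n0 = nx/600: 1, 0.92333…, 0.90167…, 0.72833…, 0.03167…
lx·mx for x ≥ 2: 2.795167…, 2.185…, 0.126667… → sum = 5.106833…
V_2 = 5.106833… / l_2 = 5.106833… / 0.901667… = 5.663771… → 5.66

5.66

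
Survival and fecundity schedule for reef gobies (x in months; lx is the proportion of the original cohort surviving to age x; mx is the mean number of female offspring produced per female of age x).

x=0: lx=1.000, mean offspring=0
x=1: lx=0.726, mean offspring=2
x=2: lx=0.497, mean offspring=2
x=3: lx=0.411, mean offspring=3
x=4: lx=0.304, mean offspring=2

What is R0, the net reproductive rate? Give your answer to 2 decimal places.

4.29

lx·mx by age: 0, 1.452, 0.994, 1.233, 0.608
R0 = Σ lx·mx = 4.287 → 4.29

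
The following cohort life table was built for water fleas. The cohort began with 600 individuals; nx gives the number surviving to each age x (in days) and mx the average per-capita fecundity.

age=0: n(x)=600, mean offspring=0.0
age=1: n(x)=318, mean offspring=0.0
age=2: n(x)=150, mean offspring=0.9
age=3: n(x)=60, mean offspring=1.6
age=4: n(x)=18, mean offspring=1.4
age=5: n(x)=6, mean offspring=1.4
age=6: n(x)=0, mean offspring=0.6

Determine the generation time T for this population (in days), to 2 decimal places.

2.65

lx = nx/n0 = nx/600: 1, 0.53, 0.25, 0.1, 0.03, 0.01, 0
lx·mx: 0, 0, 0.225, 0.16, 0.042, 0.014, 0 → R0 = 0.441
x·lx·mx: 0, 0, 0.45, 0.48, 0.168, 0.07, 0 → Σ = 1.168
T = 1.168 / 0.441 = 2.648526… → 2.65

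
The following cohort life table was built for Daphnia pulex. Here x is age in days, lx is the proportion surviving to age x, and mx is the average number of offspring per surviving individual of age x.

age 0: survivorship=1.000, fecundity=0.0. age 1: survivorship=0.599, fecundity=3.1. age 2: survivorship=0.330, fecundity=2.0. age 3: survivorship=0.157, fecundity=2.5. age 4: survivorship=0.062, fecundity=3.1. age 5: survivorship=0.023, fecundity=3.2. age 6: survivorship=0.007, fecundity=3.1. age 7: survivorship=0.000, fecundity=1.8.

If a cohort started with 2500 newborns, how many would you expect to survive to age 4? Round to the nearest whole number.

155

Expected survivors = N0 · l_4 = 2500 × 0.062 = 155 → 155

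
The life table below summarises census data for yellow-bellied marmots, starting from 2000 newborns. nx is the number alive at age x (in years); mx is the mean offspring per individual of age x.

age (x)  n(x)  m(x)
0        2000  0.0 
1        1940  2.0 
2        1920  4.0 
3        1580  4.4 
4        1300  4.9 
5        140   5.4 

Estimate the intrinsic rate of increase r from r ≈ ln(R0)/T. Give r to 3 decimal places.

lx = nx/n0 = nx/2000: 1, 0.97, 0.96, 0.79, 0.65, 0.07
R0 = Σ lx·mx = 0 + 1.94 + 3.84 + 3.476 + 3.185 + 0.378 = 12.819
Σ x·lx·mx = 34.678; T = 34.678/12.819 = 2.7052…
r ≈ ln(R0)/T = ln(12.819)/2.7052… = 0.94297… → 0.943

0.943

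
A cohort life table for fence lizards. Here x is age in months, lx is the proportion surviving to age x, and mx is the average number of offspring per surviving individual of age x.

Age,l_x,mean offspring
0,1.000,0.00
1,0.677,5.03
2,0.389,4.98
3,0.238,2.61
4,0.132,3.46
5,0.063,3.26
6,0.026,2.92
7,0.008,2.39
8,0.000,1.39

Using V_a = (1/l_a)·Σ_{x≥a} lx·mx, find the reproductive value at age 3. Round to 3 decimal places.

lx·mx for x ≥ 3: 0.62118, 0.45672, 0.20538, 0.07592, 0.01912, 0 → sum = 1.37832
V_3 = 1.37832 / l_3 = 1.37832 / 0.238 = 5.791261… → 5.791

5.791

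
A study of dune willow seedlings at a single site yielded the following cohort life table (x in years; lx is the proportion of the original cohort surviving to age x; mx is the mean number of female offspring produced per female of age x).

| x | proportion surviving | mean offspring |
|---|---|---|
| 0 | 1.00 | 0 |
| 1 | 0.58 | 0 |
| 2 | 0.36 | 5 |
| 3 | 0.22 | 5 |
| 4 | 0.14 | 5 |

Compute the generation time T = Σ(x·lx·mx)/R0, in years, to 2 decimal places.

lx·mx: 0, 0, 1.8, 1.1, 0.7 → R0 = 3.6
x·lx·mx: 0, 0, 3.6, 3.3, 2.8 → Σ = 9.7
T = 9.7 / 3.6 = 2.694444… → 2.69

2.69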